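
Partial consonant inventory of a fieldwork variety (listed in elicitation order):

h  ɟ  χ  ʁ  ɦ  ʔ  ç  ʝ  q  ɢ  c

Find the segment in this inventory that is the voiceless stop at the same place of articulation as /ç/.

/ç/ is a voiceless palatal fricative.
The voiceless stop at the same place is a voiceless palatal stop — in this inventory, /c/.

/c/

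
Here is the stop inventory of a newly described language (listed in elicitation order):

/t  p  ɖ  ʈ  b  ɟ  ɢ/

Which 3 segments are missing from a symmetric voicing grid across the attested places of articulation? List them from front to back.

/d/, /c/, /q/

place of articulation  voiceless  voiced  
bilabial          p         b       
alveolar          t         —       
retroflex         ʈ         ɖ       
palatal           —         ɟ       
uvular            —         ɢ       
Gaps, from front to back: alveolar lacks voiced (/d/); palatal lacks voiceless (/c/); uvular lacks voiceless (/q/).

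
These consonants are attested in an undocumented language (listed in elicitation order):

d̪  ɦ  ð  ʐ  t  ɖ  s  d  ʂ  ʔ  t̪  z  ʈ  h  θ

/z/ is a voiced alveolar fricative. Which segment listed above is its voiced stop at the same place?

/d/

The voiced stop at the same place is a voiced alveolar stop — in this inventory, /d/.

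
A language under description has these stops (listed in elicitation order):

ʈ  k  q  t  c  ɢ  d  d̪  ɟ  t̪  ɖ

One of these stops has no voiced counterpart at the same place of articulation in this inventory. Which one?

Dental: /t̪/ ~ /d̪/
Alveolar: /t/ ~ /d/
Retroflex: /ʈ/ ~ /ɖ/
Palatal: /c/ ~ /ɟ/
Uvular: /q/ ~ /ɢ/
Velar: only /k/ (voiceless); no voiced partner.
So /k/ is the unpaired segment.

/k/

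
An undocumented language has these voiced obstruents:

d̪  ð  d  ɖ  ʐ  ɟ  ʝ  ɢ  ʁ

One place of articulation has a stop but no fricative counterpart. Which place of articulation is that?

alveolar

Stop: /d̪/ (dental), /d/ (alveolar), /ɖ/ (retroflex), /ɟ/ (palatal), /ɢ/ (uvular).
Fricative: /ð/ (dental), /ʐ/ (retroflex), /ʝ/ (palatal), /ʁ/ (uvular).
Every place of articulation has a fricative member except alveolar, where /z/ would be expected.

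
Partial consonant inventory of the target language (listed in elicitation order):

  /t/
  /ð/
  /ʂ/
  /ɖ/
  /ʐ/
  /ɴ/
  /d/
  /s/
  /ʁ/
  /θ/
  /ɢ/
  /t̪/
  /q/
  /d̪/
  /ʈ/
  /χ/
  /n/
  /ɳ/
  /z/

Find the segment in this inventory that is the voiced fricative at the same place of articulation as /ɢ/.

/ʁ/

/ɢ/ is a voiced uvular stop.
The voiced fricative at the same place is a voiced uvular fricative — in this inventory, /ʁ/.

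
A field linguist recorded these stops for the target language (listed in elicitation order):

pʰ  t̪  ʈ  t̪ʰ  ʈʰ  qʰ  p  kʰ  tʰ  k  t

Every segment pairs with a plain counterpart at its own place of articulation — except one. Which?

/qʰ/

Bilabial: /p/ ~ /pʰ/
Dental: /t̪/ ~ /t̪ʰ/
Alveolar: /t/ ~ /tʰ/
Retroflex: /ʈ/ ~ /ʈʰ/
Velar: /k/ ~ /kʰ/
Uvular: only /qʰ/ (aspirated); no plain partner.
So /qʰ/ is the unpaired segment.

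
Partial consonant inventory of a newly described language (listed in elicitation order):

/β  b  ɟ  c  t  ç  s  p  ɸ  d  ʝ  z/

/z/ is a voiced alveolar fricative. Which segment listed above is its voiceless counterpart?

/s/

The voiceless counterpart is a voiceless alveolar fricative — in this inventory, /s/.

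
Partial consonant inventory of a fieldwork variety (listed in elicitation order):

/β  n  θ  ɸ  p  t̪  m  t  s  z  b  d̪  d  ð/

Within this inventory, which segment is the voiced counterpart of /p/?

/p/ is a voiceless bilabial stop.
The voiced counterpart is a voiced bilabial stop — in this inventory, /b/.

/b/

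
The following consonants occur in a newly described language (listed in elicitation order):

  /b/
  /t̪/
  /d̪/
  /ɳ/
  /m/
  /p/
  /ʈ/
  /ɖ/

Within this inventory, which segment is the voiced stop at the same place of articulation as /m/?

/m/ is a bilabial nasal.
The voiced stop at the same place is a voiced bilabial stop — in this inventory, /b/.

/b/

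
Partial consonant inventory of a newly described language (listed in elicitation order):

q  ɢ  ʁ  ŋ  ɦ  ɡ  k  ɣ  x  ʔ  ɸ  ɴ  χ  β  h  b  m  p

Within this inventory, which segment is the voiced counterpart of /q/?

/ɢ/

/q/ is a voiceless uvular stop.
The voiced counterpart is a voiced uvular stop — in this inventory, /ɢ/.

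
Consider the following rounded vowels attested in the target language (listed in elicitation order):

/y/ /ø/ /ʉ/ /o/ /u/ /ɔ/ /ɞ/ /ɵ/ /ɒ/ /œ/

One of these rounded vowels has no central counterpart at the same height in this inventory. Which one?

/ɒ/

High: /y/ ~ /ʉ/ ~ /u/
High-mid: /ø/ ~ /ɵ/ ~ /o/
Low-mid: /œ/ ~ /ɞ/ ~ /ɔ/
Low: only /ɒ/ (back); no central partner.
So /ɒ/ is the unpaired segment.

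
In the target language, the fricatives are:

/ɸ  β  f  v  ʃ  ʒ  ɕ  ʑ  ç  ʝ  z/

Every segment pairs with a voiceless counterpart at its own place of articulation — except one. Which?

Bilabial: /ɸ/ ~ /β/
Labiodental: /f/ ~ /v/
Postalveolar: /ʃ/ ~ /ʒ/
Alveolo-palatal: /ɕ/ ~ /ʑ/
Palatal: /ç/ ~ /ʝ/
Alveolar: only /z/ (voiced); no voiceless partner.
So /z/ is the unpaired segment.

/z/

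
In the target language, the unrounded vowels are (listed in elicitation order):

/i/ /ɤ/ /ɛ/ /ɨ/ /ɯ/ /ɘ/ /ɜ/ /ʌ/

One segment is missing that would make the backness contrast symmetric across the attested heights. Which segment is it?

/e/

height            front     central   back    
high              i         ɨ         ɯ       
high-mid          —         ɘ         ɤ       
low-mid           ɛ         ɜ         ʌ       
The high-mid row has no front member, so the gap is the high-mid front unrounded vowel /e/.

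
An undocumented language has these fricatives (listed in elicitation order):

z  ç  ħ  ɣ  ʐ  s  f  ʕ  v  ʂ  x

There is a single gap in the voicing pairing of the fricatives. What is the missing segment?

labiodental: voiceless /f/, voiced /v/.
alveolar: voiceless /s/, voiced /z/.
retroflex: voiceless /ʂ/, voiced /ʐ/.
palatal: voiceless /ç/, voiced —.
velar: voiceless /x/, voiced /ɣ/.
pharyngeal: voiceless /ħ/, voiced /ʕ/.
The palatal row has no voiced member, so the gap is the voiced palatal fricative /ʝ/.

/ʝ/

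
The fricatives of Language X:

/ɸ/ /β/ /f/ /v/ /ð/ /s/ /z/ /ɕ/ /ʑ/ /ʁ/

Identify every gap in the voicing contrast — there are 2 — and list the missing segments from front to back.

/θ/, /χ/

Voiceless: /ɸ/ (bilabial), /f/ (labiodental), /s/ (alveolar), /ɕ/ (alveolo-palatal).
Voiced: /β/ (bilabial), /v/ (labiodental), /ð/ (dental), /z/ (alveolar), /ʑ/ (alveolo-palatal), /ʁ/ (uvular).
Gaps, from front to back: dental lacks voiceless (/θ/); uvular lacks voiceless (/χ/).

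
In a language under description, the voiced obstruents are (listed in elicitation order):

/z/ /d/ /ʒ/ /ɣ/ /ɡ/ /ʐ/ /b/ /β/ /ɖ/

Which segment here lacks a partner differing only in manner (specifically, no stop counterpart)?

Bilabial: /b/ ~ /β/
Alveolar: /d/ ~ /z/
Retroflex: /ɖ/ ~ /ʐ/
Velar: /ɡ/ ~ /ɣ/
Postalveolar: only /ʒ/ (fricative); no stop partner.
So /ʒ/ is the unpaired segment.

/ʒ/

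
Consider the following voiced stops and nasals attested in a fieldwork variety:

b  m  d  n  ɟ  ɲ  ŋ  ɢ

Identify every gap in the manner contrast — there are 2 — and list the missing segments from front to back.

/ɡ/, /ɴ/

place of articulation  oral stop  nasal   
bilabial          b         m       
alveolar          d         n       
palatal           ɟ         ɲ       
velar             —         ŋ       
uvular            ɢ         —       
Gaps, from front to back: velar lacks oral stop (/ɡ/); uvular lacks nasal (/ɴ/).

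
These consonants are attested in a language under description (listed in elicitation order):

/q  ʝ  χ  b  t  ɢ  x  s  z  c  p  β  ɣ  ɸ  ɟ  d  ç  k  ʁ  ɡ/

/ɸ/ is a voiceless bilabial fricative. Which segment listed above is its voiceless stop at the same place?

/p/

The voiceless stop at the same place is a voiceless bilabial stop — in this inventory, /p/.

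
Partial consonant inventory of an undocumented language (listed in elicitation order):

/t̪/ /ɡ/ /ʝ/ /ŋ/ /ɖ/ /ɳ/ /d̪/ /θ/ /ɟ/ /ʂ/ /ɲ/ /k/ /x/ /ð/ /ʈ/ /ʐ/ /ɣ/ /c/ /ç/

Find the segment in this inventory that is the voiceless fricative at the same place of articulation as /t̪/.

/θ/

/t̪/ is a voiceless dental stop.
The voiceless fricative at the same place is a voiceless dental fricative — in this inventory, /θ/.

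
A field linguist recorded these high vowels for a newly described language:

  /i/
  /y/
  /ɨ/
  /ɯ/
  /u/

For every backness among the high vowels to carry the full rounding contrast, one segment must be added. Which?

/ʉ/

front: unrounded /i/, rounded /y/.
central: unrounded /ɨ/, rounded —.
back: unrounded /ɯ/, rounded /u/.
The central row has no rounded member, so the gap is the central rounded vowel /ʉ/.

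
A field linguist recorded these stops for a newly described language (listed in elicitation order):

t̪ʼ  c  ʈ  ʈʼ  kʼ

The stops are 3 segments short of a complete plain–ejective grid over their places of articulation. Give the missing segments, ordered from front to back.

/t̪/, /cʼ/, /k/

place of articulation  plain     ejective
dental            —         t̪ʼ     
retroflex         ʈ         ʈʼ      
palatal           c         —       
velar             —         kʼ      
Gaps, from front to back: dental lacks plain (/t̪/); palatal lacks ejective (/cʼ/); velar lacks plain (/k/).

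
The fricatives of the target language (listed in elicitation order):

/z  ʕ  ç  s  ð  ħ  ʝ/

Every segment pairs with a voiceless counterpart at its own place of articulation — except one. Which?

/ð/

Alveolar: /s/ ~ /z/
Palatal: /ç/ ~ /ʝ/
Pharyngeal: /ħ/ ~ /ʕ/
Dental: only /ð/ (voiced); no voiceless partner.
So /ð/ is the unpaired segment.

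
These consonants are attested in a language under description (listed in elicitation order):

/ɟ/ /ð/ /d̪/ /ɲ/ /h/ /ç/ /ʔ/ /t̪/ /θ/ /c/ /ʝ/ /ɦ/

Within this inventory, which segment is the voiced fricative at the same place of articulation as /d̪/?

/d̪/ is a voiced dental stop.
The voiced fricative at the same place is a voiced dental fricative — in this inventory, /ð/.

/ð/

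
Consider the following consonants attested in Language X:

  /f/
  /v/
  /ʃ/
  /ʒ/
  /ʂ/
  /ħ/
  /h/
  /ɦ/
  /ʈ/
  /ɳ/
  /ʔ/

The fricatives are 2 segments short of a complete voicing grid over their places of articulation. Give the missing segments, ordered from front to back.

/ʐ/, /ʕ/

place of articulation  voiceless  voiced  
labiodental       f         v       
postalveolar      ʃ         ʒ       
retroflex         ʂ         —       
pharyngeal        ħ         —       
glottal           h         ɦ       
Gaps, from front to back: retroflex lacks voiced (/ʐ/); pharyngeal lacks voiced (/ʕ/).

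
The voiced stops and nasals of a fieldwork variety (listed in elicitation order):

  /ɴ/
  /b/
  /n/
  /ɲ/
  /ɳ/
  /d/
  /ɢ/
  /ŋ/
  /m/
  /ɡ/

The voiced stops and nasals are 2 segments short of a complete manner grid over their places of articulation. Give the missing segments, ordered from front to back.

/ɖ/, /ɟ/

place of articulation  oral stop  nasal   
bilabial          b         m       
alveolar          d         n       
retroflex         —         ɳ       
palatal           —         ɲ       
velar             ɡ         ŋ       
uvular            ɢ         ɴ       
Gaps, from front to back: retroflex lacks oral stop (/ɖ/); palatal lacks oral stop (/ɟ/).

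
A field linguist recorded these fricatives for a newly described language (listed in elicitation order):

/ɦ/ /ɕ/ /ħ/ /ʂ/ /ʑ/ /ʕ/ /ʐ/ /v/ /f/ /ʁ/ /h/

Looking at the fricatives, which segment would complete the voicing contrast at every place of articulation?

/χ/

place of articulation  voiceless  voiced  
labiodental       f         v       
retroflex         ʂ         ʐ       
alveolo-palatal   ɕ         ʑ       
uvular            —         ʁ       
pharyngeal        ħ         ʕ       
glottal           h         ɦ       
The uvular row has no voiceless member, so the gap is the voiceless uvular fricative /χ/.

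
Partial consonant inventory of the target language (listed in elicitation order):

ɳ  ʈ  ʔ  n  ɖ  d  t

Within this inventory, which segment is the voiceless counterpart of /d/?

/t/

/d/ is a voiced alveolar stop.
The voiceless counterpart is a voiceless alveolar stop — in this inventory, /t/.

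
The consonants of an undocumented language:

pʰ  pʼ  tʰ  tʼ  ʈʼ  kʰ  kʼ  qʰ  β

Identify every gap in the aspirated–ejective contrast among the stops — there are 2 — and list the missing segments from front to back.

place of articulation  aspirated  ejective
bilabial          pʰ        pʼ      
alveolar          tʰ        tʼ      
retroflex         —         ʈʼ      
velar             kʰ        kʼ      
uvular            qʰ        —       
Gaps, from front to back: retroflex lacks aspirated (/ʈʰ/); uvular lacks ejective (/qʼ/).

/ʈʰ/, /qʼ/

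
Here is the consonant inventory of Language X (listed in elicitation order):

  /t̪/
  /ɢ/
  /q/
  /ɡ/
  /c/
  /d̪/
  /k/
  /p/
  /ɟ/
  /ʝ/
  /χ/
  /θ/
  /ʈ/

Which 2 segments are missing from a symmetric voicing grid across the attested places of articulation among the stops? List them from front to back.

bilabial: voiceless /p/, voiced —.
dental: voiceless /t̪/, voiced /d̪/.
retroflex: voiceless /ʈ/, voiced —.
palatal: voiceless /c/, voiced /ɟ/.
velar: voiceless /k/, voiced /ɡ/.
uvular: voiceless /q/, voiced /ɢ/.
Gaps, from front to back: bilabial lacks voiced (/b/); retroflex lacks voiced (/ɖ/).

/b/, /ɖ/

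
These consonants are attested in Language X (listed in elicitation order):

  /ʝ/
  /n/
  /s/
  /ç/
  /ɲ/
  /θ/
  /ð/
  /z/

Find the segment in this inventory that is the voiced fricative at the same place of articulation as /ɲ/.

/ʝ/

/ɲ/ is a palatal nasal.
The voiced fricative at the same place is a voiced palatal fricative — in this inventory, /ʝ/.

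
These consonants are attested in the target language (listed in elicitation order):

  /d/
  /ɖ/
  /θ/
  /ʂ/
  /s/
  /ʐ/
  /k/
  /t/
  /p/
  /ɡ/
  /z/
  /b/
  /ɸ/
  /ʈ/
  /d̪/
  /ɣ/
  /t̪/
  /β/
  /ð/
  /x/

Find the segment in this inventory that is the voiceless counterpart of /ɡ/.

/k/

/ɡ/ is a voiced velar stop.
The voiceless counterpart is a voiceless velar stop — in this inventory, /k/.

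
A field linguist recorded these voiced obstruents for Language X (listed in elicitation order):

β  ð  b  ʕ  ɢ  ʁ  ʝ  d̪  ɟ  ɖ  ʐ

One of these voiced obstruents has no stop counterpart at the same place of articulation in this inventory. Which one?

/ʕ/

Bilabial: /b/ ~ /β/
Dental: /d̪/ ~ /ð/
Retroflex: /ɖ/ ~ /ʐ/
Palatal: /ɟ/ ~ /ʝ/
Uvular: /ɢ/ ~ /ʁ/
Pharyngeal: only /ʕ/ (fricative); no stop partner.
So /ʕ/ is the unpaired segment.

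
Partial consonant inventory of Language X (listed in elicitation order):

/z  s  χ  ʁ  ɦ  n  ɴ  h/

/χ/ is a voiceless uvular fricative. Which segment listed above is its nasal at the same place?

/ɴ/

The nasal at the same place is an uvular nasal — in this inventory, /ɴ/.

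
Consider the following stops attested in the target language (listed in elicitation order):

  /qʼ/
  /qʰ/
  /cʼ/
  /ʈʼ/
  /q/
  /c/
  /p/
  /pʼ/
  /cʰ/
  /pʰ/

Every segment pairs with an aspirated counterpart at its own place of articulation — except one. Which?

/ʈʼ/

Bilabial: /p/ ~ /pʰ/ ~ /pʼ/
Palatal: /c/ ~ /cʰ/ ~ /cʼ/
Uvular: /q/ ~ /qʰ/ ~ /qʼ/
Retroflex: only /ʈʼ/ (ejective); no aspirated partner.
So /ʈʼ/ is the unpaired segment.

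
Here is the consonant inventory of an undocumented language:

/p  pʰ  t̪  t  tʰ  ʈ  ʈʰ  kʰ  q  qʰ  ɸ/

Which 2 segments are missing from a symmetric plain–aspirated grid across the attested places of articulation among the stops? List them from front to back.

/t̪ʰ/, /k/

bilabial: plain /p/, aspirated /pʰ/.
dental: plain /t̪/, aspirated —.
alveolar: plain /t/, aspirated /tʰ/.
retroflex: plain /ʈ/, aspirated /ʈʰ/.
velar: plain —, aspirated /kʰ/.
uvular: plain /q/, aspirated /qʰ/.
Gaps, from front to back: dental lacks aspirated (/t̪ʰ/); velar lacks plain (/k/).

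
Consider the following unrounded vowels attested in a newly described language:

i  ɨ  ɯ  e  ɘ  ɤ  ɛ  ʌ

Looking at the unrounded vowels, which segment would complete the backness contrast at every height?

high: front /i/, central /ɨ/, back /ɯ/.
high-mid: front /e/, central /ɘ/, back /ɤ/.
low-mid: front /ɛ/, central —, back /ʌ/.
The low-mid row has no central member, so the gap is the low-mid central unrounded vowel /ɜ/.

/ɜ/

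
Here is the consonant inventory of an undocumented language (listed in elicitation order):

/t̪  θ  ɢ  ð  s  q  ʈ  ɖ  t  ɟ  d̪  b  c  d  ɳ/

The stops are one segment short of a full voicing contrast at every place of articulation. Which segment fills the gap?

bilabial: voiceless —, voiced /b/.
dental: voiceless /t̪/, voiced /d̪/.
alveolar: voiceless /t/, voiced /d/.
retroflex: voiceless /ʈ/, voiced /ɖ/.
palatal: voiceless /c/, voiced /ɟ/.
uvular: voiceless /q/, voiced /ɢ/.
The bilabial row has no voiceless member, so the gap is the voiceless bilabial stop /p/.

/p/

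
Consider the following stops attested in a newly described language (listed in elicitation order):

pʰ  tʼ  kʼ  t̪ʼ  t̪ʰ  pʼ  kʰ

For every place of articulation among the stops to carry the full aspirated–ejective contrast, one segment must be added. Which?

/tʰ/

place of articulation  aspirated  ejective
bilabial          pʰ        pʼ      
dental            t̪ʰ       t̪ʼ     
alveolar          —         tʼ      
velar             kʰ        kʼ      
The alveolar row has no aspirated member, so the gap is the aspirated alveolar stop /tʰ/.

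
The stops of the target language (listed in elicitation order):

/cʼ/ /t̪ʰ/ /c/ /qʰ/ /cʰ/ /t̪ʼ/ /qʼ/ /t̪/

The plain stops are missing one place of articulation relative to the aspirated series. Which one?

dental: plain /t̪/, aspirated /t̪ʰ/, ejective /t̪ʼ/.
palatal: plain /c/, aspirated /cʰ/, ejective /cʼ/.
uvular: plain —, aspirated /qʰ/, ejective /qʼ/.
Every place of articulation has a plain member except uvular, where /q/ would be expected.

uvular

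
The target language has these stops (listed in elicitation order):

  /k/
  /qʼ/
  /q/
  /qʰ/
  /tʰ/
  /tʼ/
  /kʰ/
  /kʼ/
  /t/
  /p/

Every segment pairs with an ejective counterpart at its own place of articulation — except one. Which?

Alveolar: /t/ ~ /tʰ/ ~ /tʼ/
Velar: /k/ ~ /kʰ/ ~ /kʼ/
Uvular: /q/ ~ /qʰ/ ~ /qʼ/
Bilabial: only /p/ (plain); no ejective partner.
So /p/ is the unpaired segment.

/p/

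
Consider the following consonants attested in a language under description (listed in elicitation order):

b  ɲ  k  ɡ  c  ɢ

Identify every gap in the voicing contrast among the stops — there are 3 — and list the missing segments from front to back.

/p/, /ɟ/, /q/

bilabial: voiceless —, voiced /b/.
palatal: voiceless /c/, voiced —.
velar: voiceless /k/, voiced /ɡ/.
uvular: voiceless —, voiced /ɢ/.
Gaps, from front to back: bilabial lacks voiceless (/p/); palatal lacks voiced (/ɟ/); uvular lacks voiceless (/q/).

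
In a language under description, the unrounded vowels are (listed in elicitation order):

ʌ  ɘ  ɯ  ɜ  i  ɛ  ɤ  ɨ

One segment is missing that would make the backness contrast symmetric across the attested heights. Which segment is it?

Front: /i/ (high), /ɛ/ (low-mid).
Central: /ɨ/ (high), /ɘ/ (high-mid), /ɜ/ (low-mid).
Back: /ɯ/ (high), /ɤ/ (high-mid), /ʌ/ (low-mid).
The high-mid row has no front member, so the gap is the high-mid front unrounded vowel /e/.

/e/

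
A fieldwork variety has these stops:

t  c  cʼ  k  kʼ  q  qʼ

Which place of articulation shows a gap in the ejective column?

place of articulation  plain     ejective
alveolar          t         —       
palatal           c         cʼ      
velar             k         kʼ      
uvular            q         qʼ      
Every place of articulation has an ejective member except alveolar, where /tʼ/ would be expected.

alveolar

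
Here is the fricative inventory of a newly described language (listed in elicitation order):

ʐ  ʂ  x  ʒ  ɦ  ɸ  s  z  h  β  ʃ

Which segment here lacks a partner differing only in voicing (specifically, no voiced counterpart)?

/x/

Bilabial: /ɸ/ ~ /β/
Alveolar: /s/ ~ /z/
Postalveolar: /ʃ/ ~ /ʒ/
Retroflex: /ʂ/ ~ /ʐ/
Glottal: /h/ ~ /ɦ/
Velar: only /x/ (voiceless); no voiced partner.
So /x/ is the unpaired segment.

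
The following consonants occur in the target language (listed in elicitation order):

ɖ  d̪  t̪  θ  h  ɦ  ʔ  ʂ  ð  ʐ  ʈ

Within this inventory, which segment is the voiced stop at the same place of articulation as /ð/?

/ð/ is a voiced dental fricative.
The voiced stop at the same place is a voiced dental stop — in this inventory, /d̪/.

/d̪/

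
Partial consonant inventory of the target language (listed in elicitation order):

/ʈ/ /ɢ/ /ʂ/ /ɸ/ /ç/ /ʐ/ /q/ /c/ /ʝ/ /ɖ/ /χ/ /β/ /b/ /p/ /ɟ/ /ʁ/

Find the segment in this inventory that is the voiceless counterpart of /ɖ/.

/ɖ/ is a voiced retroflex stop.
The voiceless counterpart is a voiceless retroflex stop — in this inventory, /ʈ/.

/ʈ/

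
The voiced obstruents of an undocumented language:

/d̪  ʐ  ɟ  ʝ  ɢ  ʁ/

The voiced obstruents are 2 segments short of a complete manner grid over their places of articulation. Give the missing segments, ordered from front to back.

/ð/, /ɖ/

Stop: /d̪/ (dental), /ɟ/ (palatal), /ɢ/ (uvular).
Fricative: /ʐ/ (retroflex), /ʝ/ (palatal), /ʁ/ (uvular).
Gaps, from front to back: dental lacks fricative (/ð/); retroflex lacks stop (/ɖ/).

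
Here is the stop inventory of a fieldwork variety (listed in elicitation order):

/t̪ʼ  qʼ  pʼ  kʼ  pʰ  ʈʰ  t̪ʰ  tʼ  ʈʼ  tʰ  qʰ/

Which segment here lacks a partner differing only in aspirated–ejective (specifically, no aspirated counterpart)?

Bilabial: /pʰ/ ~ /pʼ/
Dental: /t̪ʰ/ ~ /t̪ʼ/
Alveolar: /tʰ/ ~ /tʼ/
Retroflex: /ʈʰ/ ~ /ʈʼ/
Uvular: /qʰ/ ~ /qʼ/
Velar: only /kʼ/ (ejective); no aspirated partner.
So /kʼ/ is the unpaired segment.

/kʼ/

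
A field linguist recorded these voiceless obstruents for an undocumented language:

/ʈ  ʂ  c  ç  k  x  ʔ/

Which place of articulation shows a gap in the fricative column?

Stop: /ʈ/ (retroflex), /c/ (palatal), /k/ (velar), /ʔ/ (glottal).
Fricative: /ʂ/ (retroflex), /ç/ (palatal), /x/ (velar).
Every place of articulation has a fricative member except glottal, where /h/ would be expected.

glottal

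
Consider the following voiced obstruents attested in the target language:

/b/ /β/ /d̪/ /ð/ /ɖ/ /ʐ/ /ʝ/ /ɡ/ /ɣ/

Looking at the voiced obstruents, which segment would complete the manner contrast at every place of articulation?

bilabial: stop /b/, fricative /β/.
dental: stop /d̪/, fricative /ð/.
retroflex: stop /ɖ/, fricative /ʐ/.
palatal: stop —, fricative /ʝ/.
velar: stop /ɡ/, fricative /ɣ/.
The palatal row has no stop member, so the gap is the palatal stop /ɟ/.

/ɟ/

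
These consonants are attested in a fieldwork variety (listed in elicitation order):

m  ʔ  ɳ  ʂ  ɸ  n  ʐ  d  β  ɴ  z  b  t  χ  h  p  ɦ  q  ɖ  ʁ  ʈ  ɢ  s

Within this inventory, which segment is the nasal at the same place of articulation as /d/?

/n/

/d/ is a voiced alveolar stop.
The nasal at the same place is an alveolar nasal — in this inventory, /n/.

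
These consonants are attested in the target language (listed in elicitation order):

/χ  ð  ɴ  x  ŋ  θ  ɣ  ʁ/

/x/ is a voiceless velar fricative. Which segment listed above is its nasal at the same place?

/ŋ/

The nasal at the same place is a velar nasal — in this inventory, /ŋ/.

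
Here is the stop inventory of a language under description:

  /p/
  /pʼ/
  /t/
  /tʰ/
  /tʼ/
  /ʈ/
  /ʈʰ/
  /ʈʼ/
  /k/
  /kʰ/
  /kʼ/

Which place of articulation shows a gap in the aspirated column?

bilabial: plain /p/, aspirated —, ejective /pʼ/.
alveolar: plain /t/, aspirated /tʰ/, ejective /tʼ/.
retroflex: plain /ʈ/, aspirated /ʈʰ/, ejective /ʈʼ/.
velar: plain /k/, aspirated /kʰ/, ejective /kʼ/.
Every place of articulation has an aspirated member except bilabial, where /pʰ/ would be expected.

bilabial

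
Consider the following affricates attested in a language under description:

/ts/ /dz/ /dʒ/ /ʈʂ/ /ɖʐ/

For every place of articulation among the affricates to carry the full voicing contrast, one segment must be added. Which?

/tʃ/

alveolar: voiceless /ts/, voiced /dz/.
postalveolar: voiceless —, voiced /dʒ/.
retroflex: voiceless /ʈʂ/, voiced /ɖʐ/.
The postalveolar row has no voiceless member, so the gap is the voiceless postalveolar affricate /tʃ/.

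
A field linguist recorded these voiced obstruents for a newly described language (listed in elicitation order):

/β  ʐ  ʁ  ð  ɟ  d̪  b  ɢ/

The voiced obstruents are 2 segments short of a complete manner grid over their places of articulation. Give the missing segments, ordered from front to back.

/ɖ/, /ʝ/

place of articulation  stop      fricative
bilabial          b         β       
dental            d̪        ð       
retroflex         —         ʐ       
palatal           ɟ         —       
uvular            ɢ         ʁ       
Gaps, from front to back: retroflex lacks stop (/ɖ/); palatal lacks fricative (/ʝ/).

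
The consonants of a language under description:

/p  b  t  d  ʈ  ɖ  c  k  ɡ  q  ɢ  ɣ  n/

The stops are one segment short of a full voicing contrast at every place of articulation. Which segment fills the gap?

/ɟ/

Voiceless: /p/ (bilabial), /t/ (alveolar), /ʈ/ (retroflex), /c/ (palatal), /k/ (velar), /q/ (uvular).
Voiced: /b/ (bilabial), /d/ (alveolar), /ɖ/ (retroflex), /ɡ/ (velar), /ɢ/ (uvular).
The palatal row has no voiced member, so the gap is the voiced palatal stop /ɟ/.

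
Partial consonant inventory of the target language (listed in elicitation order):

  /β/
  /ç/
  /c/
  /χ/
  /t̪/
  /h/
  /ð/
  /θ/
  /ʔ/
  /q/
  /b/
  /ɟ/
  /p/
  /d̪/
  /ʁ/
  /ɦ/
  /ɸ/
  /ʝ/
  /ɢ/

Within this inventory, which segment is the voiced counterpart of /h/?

/h/ is a voiceless glottal fricative.
The voiced counterpart is a voiced glottal fricative — in this inventory, /ɦ/.

/ɦ/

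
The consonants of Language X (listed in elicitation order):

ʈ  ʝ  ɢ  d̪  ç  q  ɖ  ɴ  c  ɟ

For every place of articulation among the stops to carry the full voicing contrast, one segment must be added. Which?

/t̪/

place of articulation  voiceless  voiced  
dental            —         d̪      
retroflex         ʈ         ɖ       
palatal           c         ɟ       
uvular            q         ɢ       
The dental row has no voiceless member, so the gap is the voiceless dental stop /t̪/.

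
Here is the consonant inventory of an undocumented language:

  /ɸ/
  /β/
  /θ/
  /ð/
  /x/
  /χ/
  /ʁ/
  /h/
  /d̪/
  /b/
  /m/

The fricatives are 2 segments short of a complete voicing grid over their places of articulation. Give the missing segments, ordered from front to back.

place of articulation  voiceless  voiced  
bilabial          ɸ         β       
dental            θ         ð       
velar             x         —       
uvular            χ         ʁ       
glottal           h         —       
Gaps, from front to back: velar lacks voiced (/ɣ/); glottal lacks voiced (/ɦ/).

/ɣ/, /ɦ/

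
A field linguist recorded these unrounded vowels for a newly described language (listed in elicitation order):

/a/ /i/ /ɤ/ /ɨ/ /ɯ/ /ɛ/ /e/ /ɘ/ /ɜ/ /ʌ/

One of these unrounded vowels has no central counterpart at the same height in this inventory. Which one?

/a/

High: /i/ ~ /ɨ/ ~ /ɯ/
High-mid: /e/ ~ /ɘ/ ~ /ɤ/
Low-mid: /ɛ/ ~ /ɜ/ ~ /ʌ/
Low: only /a/ (front); no central partner.
So /a/ is the unpaired segment.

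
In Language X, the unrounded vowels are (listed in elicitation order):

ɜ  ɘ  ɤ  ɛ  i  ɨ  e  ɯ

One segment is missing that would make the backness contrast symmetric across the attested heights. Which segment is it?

/ʌ/

height            front     central   back    
high              i         ɨ         ɯ       
high-mid          e         ɘ         ɤ       
low-mid           ɛ         ɜ         —       
The low-mid row has no back member, so the gap is the low-mid back unrounded vowel /ʌ/.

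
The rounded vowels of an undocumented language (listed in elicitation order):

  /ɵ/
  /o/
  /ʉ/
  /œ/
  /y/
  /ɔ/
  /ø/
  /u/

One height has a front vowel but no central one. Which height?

low-mid

height            front     central   back    
high              y         ʉ         u       
high-mid          ø         ɵ         o       
low-mid           œ         —         ɔ       
Every height has a central member except low-mid, where /ɞ/ would be expected.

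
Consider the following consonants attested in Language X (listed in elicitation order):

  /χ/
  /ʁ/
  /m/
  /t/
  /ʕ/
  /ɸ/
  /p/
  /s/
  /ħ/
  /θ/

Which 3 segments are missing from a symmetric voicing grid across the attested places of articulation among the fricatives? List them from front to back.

/β/, /ð/, /z/

Voiceless: /ɸ/ (bilabial), /θ/ (dental), /s/ (alveolar), /χ/ (uvular), /ħ/ (pharyngeal).
Voiced: /ʁ/ (uvular), /ʕ/ (pharyngeal).
Gaps, from front to back: bilabial lacks voiced (/β/); dental lacks voiced (/ð/); alveolar lacks voiced (/z/).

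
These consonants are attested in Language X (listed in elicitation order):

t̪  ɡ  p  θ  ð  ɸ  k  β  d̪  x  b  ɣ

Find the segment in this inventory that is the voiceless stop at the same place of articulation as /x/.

/x/ is a voiceless velar fricative.
The voiceless stop at the same place is a voiceless velar stop — in this inventory, /k/.

/k/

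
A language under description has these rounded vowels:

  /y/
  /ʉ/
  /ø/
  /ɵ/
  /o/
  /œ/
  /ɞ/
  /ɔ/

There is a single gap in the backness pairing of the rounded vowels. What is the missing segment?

high: front /y/, central /ʉ/, back —.
high-mid: front /ø/, central /ɵ/, back /o/.
low-mid: front /œ/, central /ɞ/, back /ɔ/.
The high row has no back member, so the gap is the high back rounded vowel /u/.

/u/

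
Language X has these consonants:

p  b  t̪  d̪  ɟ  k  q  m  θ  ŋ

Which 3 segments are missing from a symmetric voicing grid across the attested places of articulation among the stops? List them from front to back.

Voiceless: /p/ (bilabial), /t̪/ (dental), /k/ (velar), /q/ (uvular).
Voiced: /b/ (bilabial), /d̪/ (dental), /ɟ/ (palatal).
Gaps, from front to back: palatal lacks voiceless (/c/); velar lacks voiced (/ɡ/); uvular lacks voiced (/ɢ/).

/c/, /ɡ/, /ɢ/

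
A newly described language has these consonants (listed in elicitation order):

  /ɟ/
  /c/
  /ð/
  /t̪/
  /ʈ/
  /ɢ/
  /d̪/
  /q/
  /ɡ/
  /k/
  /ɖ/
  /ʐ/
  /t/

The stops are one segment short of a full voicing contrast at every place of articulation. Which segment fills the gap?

/d/

place of articulation  voiceless  voiced  
dental            t̪        d̪      
alveolar          t         —       
retroflex         ʈ         ɖ       
palatal           c         ɟ       
velar             k         ɡ       
uvular            q         ɢ       
The alveolar row has no voiced member, so the gap is the voiced alveolar stop /d/.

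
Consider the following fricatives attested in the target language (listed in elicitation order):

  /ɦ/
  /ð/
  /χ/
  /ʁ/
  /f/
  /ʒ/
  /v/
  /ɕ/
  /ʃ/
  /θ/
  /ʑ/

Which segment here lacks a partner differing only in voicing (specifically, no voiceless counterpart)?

Labiodental: /f/ ~ /v/
Dental: /θ/ ~ /ð/
Postalveolar: /ʃ/ ~ /ʒ/
Alveolo-palatal: /ɕ/ ~ /ʑ/
Uvular: /χ/ ~ /ʁ/
Glottal: only /ɦ/ (voiced); no voiceless partner.
So /ɦ/ is the unpaired segment.

/ɦ/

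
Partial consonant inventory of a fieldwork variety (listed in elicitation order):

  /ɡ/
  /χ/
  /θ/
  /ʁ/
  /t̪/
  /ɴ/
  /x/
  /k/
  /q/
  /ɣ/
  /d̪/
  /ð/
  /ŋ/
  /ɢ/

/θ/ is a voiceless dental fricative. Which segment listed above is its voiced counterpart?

The voiced counterpart is a voiced dental fricative — in this inventory, /ð/.

/ð/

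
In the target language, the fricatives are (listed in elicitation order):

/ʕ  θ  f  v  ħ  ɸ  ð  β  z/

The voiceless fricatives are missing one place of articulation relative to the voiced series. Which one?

alveolar

Voiceless: /ɸ/ (bilabial), /f/ (labiodental), /θ/ (dental), /ħ/ (pharyngeal).
Voiced: /β/ (bilabial), /v/ (labiodental), /ð/ (dental), /z/ (alveolar), /ʕ/ (pharyngeal).
Every place of articulation has a voiceless member except alveolar, where /s/ would be expected.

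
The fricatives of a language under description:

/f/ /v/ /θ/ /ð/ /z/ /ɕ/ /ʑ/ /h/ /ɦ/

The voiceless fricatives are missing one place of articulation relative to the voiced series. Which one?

alveolar

place of articulation  voiceless  voiced  
labiodental       f         v       
dental            θ         ð       
alveolar          —         z       
alveolo-palatal   ɕ         ʑ       
glottal           h         ɦ       
Every place of articulation has a voiceless member except alveolar, where /s/ would be expected.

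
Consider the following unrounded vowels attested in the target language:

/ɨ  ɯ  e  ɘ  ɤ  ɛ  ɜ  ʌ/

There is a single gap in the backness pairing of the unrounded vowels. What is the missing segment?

height            front     central   back    
high              —         ɨ         ɯ       
high-mid          e         ɘ         ɤ       
low-mid           ɛ         ɜ         ʌ       
The high row has no front member, so the gap is the high front unrounded vowel /i/.

/i/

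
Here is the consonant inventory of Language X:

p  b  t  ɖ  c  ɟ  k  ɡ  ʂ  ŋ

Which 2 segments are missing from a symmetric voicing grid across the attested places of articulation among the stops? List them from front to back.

/d/, /ʈ/

place of articulation  voiceless  voiced  
bilabial          p         b       
alveolar          t         —       
retroflex         —         ɖ       
palatal           c         ɟ       
velar             k         ɡ       
Gaps, from front to back: alveolar lacks voiced (/d/); retroflex lacks voiceless (/ʈ/).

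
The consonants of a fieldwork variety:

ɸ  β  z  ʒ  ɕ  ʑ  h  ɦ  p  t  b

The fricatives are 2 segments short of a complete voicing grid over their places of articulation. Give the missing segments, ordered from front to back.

Voiceless: /ɸ/ (bilabial), /ɕ/ (alveolo-palatal), /h/ (glottal).
Voiced: /β/ (bilabial), /z/ (alveolar), /ʒ/ (postalveolar), /ʑ/ (alveolo-palatal), /ɦ/ (glottal).
Gaps, from front to back: alveolar lacks voiceless (/s/); postalveolar lacks voiceless (/ʃ/).

/s/, /ʃ/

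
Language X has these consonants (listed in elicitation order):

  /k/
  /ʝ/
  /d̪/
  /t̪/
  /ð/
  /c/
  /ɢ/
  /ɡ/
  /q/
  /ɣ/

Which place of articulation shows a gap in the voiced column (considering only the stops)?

place of articulation  voiceless  voiced  
dental            t̪        d̪      
palatal           c         —       
velar             k         ɡ       
uvular            q         ɢ       
Every place of articulation has a voiced member except palatal, where /ɟ/ would be expected.

palatal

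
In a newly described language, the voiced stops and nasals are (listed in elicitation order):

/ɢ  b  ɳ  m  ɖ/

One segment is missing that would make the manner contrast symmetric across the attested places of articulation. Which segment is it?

/ɴ/

bilabial: oral stop /b/, nasal /m/.
retroflex: oral stop /ɖ/, nasal /ɳ/.
uvular: oral stop /ɢ/, nasal —.
The uvular row has no nasal member, so the gap is the uvular nasal /ɴ/.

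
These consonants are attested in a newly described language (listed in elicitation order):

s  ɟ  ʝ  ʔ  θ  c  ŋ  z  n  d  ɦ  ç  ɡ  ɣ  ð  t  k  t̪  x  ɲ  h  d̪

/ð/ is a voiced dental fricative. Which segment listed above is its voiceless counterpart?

The voiceless counterpart is a voiceless dental fricative — in this inventory, /θ/.

/θ/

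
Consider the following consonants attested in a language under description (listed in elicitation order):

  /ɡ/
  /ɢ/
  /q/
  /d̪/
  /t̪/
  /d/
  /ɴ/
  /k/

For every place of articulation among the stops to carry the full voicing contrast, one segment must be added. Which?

/t/

place of articulation  voiceless  voiced  
dental            t̪        d̪      
alveolar          —         d       
velar             k         ɡ       
uvular            q         ɢ       
The alveolar row has no voiceless member, so the gap is the voiceless alveolar stop /t/.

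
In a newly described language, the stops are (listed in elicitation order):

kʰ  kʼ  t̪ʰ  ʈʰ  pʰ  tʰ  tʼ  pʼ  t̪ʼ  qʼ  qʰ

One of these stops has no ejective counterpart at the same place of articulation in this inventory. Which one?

/ʈʰ/

Bilabial: /pʰ/ ~ /pʼ/
Dental: /t̪ʰ/ ~ /t̪ʼ/
Alveolar: /tʰ/ ~ /tʼ/
Velar: /kʰ/ ~ /kʼ/
Uvular: /qʰ/ ~ /qʼ/
Retroflex: only /ʈʰ/ (aspirated); no ejective partner.
So /ʈʰ/ is the unpaired segment.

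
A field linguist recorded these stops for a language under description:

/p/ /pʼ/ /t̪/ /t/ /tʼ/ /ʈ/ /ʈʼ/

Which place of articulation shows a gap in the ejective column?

dental

bilabial: plain /p/, ejective /pʼ/.
dental: plain /t̪/, ejective —.
alveolar: plain /t/, ejective /tʼ/.
retroflex: plain /ʈ/, ejective /ʈʼ/.
Every place of articulation has an ejective member except dental, where /t̪ʼ/ would be expected.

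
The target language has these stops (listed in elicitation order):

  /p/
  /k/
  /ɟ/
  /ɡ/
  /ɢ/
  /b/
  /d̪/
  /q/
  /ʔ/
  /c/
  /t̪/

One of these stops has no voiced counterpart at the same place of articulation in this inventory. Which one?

/ʔ/

Bilabial: /p/ ~ /b/
Dental: /t̪/ ~ /d̪/
Palatal: /c/ ~ /ɟ/
Velar: /k/ ~ /ɡ/
Uvular: /q/ ~ /ɢ/
Glottal: only /ʔ/ (voiceless); no voiced partner.
So /ʔ/ is the unpaired segment.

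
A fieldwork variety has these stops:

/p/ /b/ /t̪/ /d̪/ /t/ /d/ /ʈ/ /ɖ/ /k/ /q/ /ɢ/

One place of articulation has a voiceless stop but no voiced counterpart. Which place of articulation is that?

place of articulation  voiceless  voiced  
bilabial          p         b       
dental            t̪        d̪      
alveolar          t         d       
retroflex         ʈ         ɖ       
velar             k         —       
uvular            q         ɢ       
Every place of articulation has a voiced member except velar, where /ɡ/ would be expected.

velar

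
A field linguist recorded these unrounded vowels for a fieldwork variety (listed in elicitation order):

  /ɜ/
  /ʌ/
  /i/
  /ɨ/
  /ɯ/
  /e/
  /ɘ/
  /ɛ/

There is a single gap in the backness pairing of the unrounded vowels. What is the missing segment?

/ɤ/

high: front /i/, central /ɨ/, back /ɯ/.
high-mid: front /e/, central /ɘ/, back —.
low-mid: front /ɛ/, central /ɜ/, back /ʌ/.
The high-mid row has no back member, so the gap is the high-mid back unrounded vowel /ɤ/.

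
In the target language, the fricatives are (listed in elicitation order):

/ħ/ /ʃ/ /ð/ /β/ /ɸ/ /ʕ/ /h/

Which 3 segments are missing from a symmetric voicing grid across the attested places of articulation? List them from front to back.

bilabial: voiceless /ɸ/, voiced /β/.
dental: voiceless —, voiced /ð/.
postalveolar: voiceless /ʃ/, voiced —.
pharyngeal: voiceless /ħ/, voiced /ʕ/.
glottal: voiceless /h/, voiced —.
Gaps, from front to back: dental lacks voiceless (/θ/); postalveolar lacks voiced (/ʒ/); glottal lacks voiced (/ɦ/).

/θ/, /ʒ/, /ɦ/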